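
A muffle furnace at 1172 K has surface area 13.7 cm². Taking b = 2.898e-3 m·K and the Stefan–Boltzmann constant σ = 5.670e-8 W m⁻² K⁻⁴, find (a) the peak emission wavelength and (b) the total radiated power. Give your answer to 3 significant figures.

(a) λ_max = b/T = 2.898×10⁻³/1172 = 2.473×10⁻⁶ m = 2.47 μm.
Area A = 13.7 cm² = 1.37×10⁻³ m².
(b) P = σAT⁴ = 5.670×10⁻⁸×1.37×10⁻³×(1172)⁴ = 147 W.

λ_max ≈ 2.47 μm; P ≈ 147 W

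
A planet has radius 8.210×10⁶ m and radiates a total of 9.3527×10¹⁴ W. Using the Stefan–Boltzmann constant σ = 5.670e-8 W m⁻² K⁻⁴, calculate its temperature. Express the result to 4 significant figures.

T ≈ 66.43 K

Surface area A = 4πR² = 4π(8.210×10⁶ m)² = 8.47025×10¹⁴ m².
P = σAT⁴ ⇒ T = (P/(σA))^(1/4) = (9.3527×10¹⁴/(5.670×10⁻⁸×8.47025×10¹⁴))^(1/4) = 66.43 K.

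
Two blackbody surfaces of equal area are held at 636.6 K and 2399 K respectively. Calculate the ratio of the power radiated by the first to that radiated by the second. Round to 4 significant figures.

With equal areas, P₁/P₂ = (T₁/T₂)⁴ = (636.6/2399)⁴ = 4.958×10⁻³.

P₁/P₂ ≈ 4.958×10⁻³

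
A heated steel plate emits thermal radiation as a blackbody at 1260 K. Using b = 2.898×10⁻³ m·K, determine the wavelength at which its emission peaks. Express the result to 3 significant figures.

Wien's displacement law: λ_max = b/T = (2.898×10⁻³ m·K)/(1260 K) = 2.300×10⁻⁶ m.
That is 2.30 μm, in the infrared range.

λ_max ≈ 2.30 μm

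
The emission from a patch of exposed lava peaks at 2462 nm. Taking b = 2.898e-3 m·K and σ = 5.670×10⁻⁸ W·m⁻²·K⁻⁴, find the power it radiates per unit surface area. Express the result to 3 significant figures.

Wien's law: T = b/λ_max = 2.898×10⁻³/2.462×10⁻⁶ = 1177.09 K.
Then I = σT⁴ = 5.670×10⁻⁸×(1177.09)⁴ = 1.09×10⁵ W/m².

I ≈ 1.09×10⁵ W/m²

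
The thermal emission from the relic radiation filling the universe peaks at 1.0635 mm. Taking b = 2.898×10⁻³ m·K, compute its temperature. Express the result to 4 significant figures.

T ≈ 2.725 K

Wien's law gives T = b/λ_max = (2.898×10⁻³ m·K)/(1.0635×10⁻³ m) = 2.725 K.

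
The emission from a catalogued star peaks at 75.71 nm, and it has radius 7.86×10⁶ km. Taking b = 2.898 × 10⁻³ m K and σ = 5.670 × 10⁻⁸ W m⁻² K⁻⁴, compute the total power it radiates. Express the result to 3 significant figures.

Wien's law: T = b/λ_max = 2.898×10⁻³/7.571×10⁻⁸ = 38277.6 K.
Surface area A = 4πR² = 4π(7.86×10⁹ m)² = 7.76345×10²⁰ m².
Then P = σAT⁴ = 5.670×10⁻⁸×7.76345×10²⁰×(38277.6)⁴ = 9.45×10³¹ W.

P ≈ 9.45×10³¹ W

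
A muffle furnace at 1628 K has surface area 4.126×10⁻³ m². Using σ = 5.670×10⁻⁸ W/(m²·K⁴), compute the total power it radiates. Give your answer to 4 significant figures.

P ≈ 1643 W

Area A = 4.126×10⁻³ m².
P = σAT⁴ = 5.670×10⁻⁸ × 4.126×10⁻³ × (1628)⁴ = 1643 W.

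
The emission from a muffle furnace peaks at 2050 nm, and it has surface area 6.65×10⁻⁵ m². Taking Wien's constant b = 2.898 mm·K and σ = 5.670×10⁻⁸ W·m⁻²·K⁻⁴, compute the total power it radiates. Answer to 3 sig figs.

Wien's law: T = b/λ_max = 2.898×10⁻³/2.050×10⁻⁶ = 1413.66 K.
Area A = 6.65×10⁻⁵ m².
Then P = σAT⁴ = 5.670×10⁻⁸×6.65×10⁻⁵×(1413.66)⁴ = 15.1 W.

P ≈ 15.1 W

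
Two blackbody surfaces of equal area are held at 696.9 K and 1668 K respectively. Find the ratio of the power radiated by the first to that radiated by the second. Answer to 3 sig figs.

With equal areas, P₁/P₂ = (T₁/T₂)⁴ = (696.9/1668)⁴ = 0.0305.

P₁/P₂ ≈ 0.0305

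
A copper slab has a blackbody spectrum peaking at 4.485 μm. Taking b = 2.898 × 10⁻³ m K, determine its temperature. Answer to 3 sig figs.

T ≈ 646 K

Wien's law gives T = b/λ_max = (2.898×10⁻³ m·K)/(4.485×10⁻⁶ m) = 646 K.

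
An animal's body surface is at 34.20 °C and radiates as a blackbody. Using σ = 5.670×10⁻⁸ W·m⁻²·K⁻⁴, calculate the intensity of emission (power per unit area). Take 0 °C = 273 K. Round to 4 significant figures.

I ≈ 505.0 W/m²

T = 34.20 °C + 273 = 307.20 K.
Stefan–Boltzmann: I = σT⁴ = 5.670×10⁻⁸ × (307.20)⁴ = 505.0 W/m².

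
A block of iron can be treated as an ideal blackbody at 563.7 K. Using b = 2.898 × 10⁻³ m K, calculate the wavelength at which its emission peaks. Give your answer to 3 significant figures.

Wien's displacement law: λ_max = b/T = (2.898×10⁻³ m·K)/(563.7 K) = 5.141×10⁻⁶ m.
That is 5.14 μm, in the infrared range.

λ_max ≈ 5.14 μm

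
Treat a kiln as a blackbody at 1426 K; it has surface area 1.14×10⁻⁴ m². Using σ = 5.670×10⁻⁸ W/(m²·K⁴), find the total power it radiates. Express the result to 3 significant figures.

Area A = 1.14×10⁻⁴ m².
P = σAT⁴ = 5.670×10⁻⁸ × 1.14×10⁻⁴ × (1426)⁴ = 26.7 W.

P ≈ 26.7 W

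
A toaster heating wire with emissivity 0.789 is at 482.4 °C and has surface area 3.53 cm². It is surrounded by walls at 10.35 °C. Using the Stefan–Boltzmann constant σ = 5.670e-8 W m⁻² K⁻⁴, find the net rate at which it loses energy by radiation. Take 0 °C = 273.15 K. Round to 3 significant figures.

T = 482.4 °C + 273.15 = 755.55 K.
Surroundings: T = 10.35 °C + 273.15 = 283.50 K.
Area A = 3.53 cm² = 3.53×10⁻⁴ m².
Net radiated power P_net = εσA(T⁴ − T₀⁴) = 0.789×5.670×10⁻⁸×3.53×10⁻⁴×(755.55⁴ − 283.50⁴).
T⁴ − T₀⁴ = 3.25876×10¹¹ − 6.45970×10⁹ = 3.19416×10¹¹ K⁴, so P_net = 5.04 W.

Net loss ≈ 5.04 W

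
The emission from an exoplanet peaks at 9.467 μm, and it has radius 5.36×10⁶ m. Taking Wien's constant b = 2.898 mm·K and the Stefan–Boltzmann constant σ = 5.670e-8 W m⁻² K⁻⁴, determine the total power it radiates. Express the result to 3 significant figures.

P ≈ 1.80×10¹⁷ W

Wien's law: T = b/λ_max = 2.898×10⁻³/9.467×10⁻⁶ = 306.116 K.
Surface area A = 4πR² = 4π(5.36×10⁶ m)² = 3.61027×10¹⁴ m².
Then P = σAT⁴ = 5.670×10⁻⁸×3.61027×10¹⁴×(306.116)⁴ = 1.80×10¹⁷ W.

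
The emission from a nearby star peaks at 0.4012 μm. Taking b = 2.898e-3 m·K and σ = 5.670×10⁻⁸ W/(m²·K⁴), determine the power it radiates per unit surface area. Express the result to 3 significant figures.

Wien's law: T = b/λ_max = 2.898×10⁻³/4.012×10⁻⁷ = 7223.33 K.
Then I = σT⁴ = 5.670×10⁻⁸×(7223.33)⁴ = 1.54×10⁸ W/m².

I ≈ 1.54×10⁸ W/m²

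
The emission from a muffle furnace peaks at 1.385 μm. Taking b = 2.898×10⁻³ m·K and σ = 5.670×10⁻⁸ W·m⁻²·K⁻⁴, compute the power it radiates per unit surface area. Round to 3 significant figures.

I ≈ 1.09×10⁶ W/m²

Wien's law: T = b/λ_max = 2.898×10⁻³/1.385×10⁻⁶ = 2092.42 K.
Then I = σT⁴ = 5.670×10⁻⁸×(2092.42)⁴ = 1.09×10⁶ W/m².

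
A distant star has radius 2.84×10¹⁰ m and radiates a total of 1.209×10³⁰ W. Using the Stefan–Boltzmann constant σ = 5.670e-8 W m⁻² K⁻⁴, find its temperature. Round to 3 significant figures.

T ≈ 6.77×10³ K

Surface area A = 4πR² = 4π(2.84×10¹⁰ m)² = 1.01355×10²² m².
P = σAT⁴ ⇒ T = (P/(σA))^(1/4) = (1.209×10³⁰/(5.670×10⁻⁸×1.01355×10²²))^(1/4) = 6.77×10³ K.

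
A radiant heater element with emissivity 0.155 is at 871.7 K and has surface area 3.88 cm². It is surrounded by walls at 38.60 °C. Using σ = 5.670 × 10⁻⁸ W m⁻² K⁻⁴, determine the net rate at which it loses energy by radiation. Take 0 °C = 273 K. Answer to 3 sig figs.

Net loss ≈ 1.94 W

Surroundings: T = 38.60 °C + 273 = 311.60 K.
Area A = 3.88 cm² = 3.88×10⁻⁴ m².
Net radiated power P_net = εσA(T⁴ − T₀⁴) = 0.155×5.670×10⁻⁸×3.88×10⁻⁴×(871.7⁴ − 311.60⁴).
T⁴ − T₀⁴ = 5.77389×10¹¹ − 9.42735×10⁹ = 5.67962×10¹¹ K⁴, so P_net = 1.94 W.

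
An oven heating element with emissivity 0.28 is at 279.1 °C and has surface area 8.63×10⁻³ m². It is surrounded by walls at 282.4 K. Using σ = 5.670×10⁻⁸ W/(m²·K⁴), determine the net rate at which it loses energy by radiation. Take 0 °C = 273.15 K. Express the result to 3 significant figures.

T = 279.1 °C + 273.15 = 552.25 K.
Area A = 8.63×10⁻³ m².
Net radiated power P_net = εσA(T⁴ − T₀⁴) = 0.28×5.670×10⁻⁸×8.63×10⁻³×(552.25⁴ − 282.4⁴).
T⁴ − T₀⁴ = 9.30128×10¹⁰ − 6.36002×10⁹ = 8.66528×10¹⁰ K⁴, so P_net = 11.9 W.

Net loss ≈ 11.9 W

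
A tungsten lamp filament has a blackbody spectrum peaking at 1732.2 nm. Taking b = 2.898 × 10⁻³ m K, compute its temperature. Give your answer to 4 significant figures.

Wien's law gives T = b/λ_max = (2.898×10⁻³ m·K)/(1.7322×10⁻⁶ m) = 1673 K.

T ≈ 1673 K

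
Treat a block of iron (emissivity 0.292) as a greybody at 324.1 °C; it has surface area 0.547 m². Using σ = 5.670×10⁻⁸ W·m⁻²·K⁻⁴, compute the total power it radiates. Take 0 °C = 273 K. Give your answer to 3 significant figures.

P ≈ 1.15×10³ W

T = 324.1 °C + 273 = 597.1 K.
Area A = 0.547 m².
P = εσAT⁴ = 0.292 × 5.670×10⁻⁸ × 0.547 × (597.1)⁴ = 1.15×10³ W.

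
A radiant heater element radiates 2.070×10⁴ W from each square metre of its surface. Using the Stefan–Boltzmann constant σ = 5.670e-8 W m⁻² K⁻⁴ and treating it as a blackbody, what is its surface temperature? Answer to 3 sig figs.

T ≈ 777 K

I = σT⁴, so T = (I/σ)^(1/4) = (2.070×10⁴/(5.670×10⁻⁸))^(1/4) = 777 K.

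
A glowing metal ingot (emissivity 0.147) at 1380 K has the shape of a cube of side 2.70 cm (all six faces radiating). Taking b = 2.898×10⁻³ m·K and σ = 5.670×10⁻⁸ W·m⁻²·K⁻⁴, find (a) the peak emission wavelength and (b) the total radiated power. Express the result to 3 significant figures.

λ_max ≈ 2.10 μm; P ≈ 132 W

(a) λ_max = b/T = 2.898×10⁻³/1380 = 2.100×10⁻⁶ m = 2.10 μm.
Area A = 6s² = 6×(0.0270 m)² = 4.374×10⁻³ m².
(b) P = εσAT⁴ = 0.147×5.670×10⁻⁸×4.374×10⁻³×(1380)⁴ = 132 W.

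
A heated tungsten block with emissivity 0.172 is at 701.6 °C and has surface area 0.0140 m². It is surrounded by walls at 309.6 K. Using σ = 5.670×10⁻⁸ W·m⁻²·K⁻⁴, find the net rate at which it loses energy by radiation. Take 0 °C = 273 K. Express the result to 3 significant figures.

Net loss ≈ 122 W

T = 701.6 °C + 273 = 974.6 K.
Area A = 0.0140 m².
Net radiated power P_net = εσA(T⁴ − T₀⁴) = 0.172×5.670×10⁻⁸×0.0140×(974.6⁴ − 309.6⁴).
T⁴ − T₀⁴ = 9.02206×10¹¹ − 9.18764×10⁹ = 8.93018×10¹¹ K⁴, so P_net = 122 W.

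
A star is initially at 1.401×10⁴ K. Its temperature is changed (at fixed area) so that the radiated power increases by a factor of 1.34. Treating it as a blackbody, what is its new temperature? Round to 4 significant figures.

P ∝ T⁴, so T₂/T₁ = (P₂/P₁)^(1/4) = (1.34)^(1/4) = 1.07591.
T₂ = 1.401×10⁴ × 1.07591 = 1.507×10⁴ K.

T₂ ≈ 1.507×10⁴ K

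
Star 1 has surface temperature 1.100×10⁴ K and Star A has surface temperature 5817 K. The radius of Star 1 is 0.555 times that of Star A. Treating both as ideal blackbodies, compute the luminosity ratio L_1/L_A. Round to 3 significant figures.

L_1/L_A ≈ 3.94

L ∝ R²T⁴, so L_1/L_A = (R_1/R_A)²(T_1/T_A)⁴ = (0.555)² × (1.100×10⁴/5817)⁴ = 0.308025 × 12.7872 = 3.94.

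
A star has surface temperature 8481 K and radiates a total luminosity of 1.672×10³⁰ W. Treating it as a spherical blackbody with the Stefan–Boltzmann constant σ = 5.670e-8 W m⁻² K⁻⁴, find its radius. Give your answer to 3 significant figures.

R ≈ 2.13×10¹⁰ m

L = 4πR²σT⁴ ⇒ R = √(L/(4πσT⁴)).
σT⁴ = 2.93340×10⁸ W/m², so R = √(1.672×10³⁰/(4π×2.93340×10⁸)) = 2.13×10¹⁰ m.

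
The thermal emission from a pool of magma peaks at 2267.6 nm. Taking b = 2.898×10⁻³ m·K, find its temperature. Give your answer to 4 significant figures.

Wien's law gives T = b/λ_max = (2.898×10⁻³ m·K)/(2.2676×10⁻⁶ m) = 1278 K.

T ≈ 1278 K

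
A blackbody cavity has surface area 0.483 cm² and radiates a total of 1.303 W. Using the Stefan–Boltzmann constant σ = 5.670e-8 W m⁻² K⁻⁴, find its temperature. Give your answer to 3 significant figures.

T ≈ 831 K

Area A = 0.483 cm² = 4.83×10⁻⁵ m².
P = σAT⁴ ⇒ T = (P/(σA))^(1/4) = (1.303/(5.670×10⁻⁸×4.83×10⁻⁵))^(1/4) = 831 K.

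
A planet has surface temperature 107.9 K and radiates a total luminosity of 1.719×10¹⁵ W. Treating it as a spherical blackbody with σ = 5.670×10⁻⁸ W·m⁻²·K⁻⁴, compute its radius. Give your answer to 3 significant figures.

L = 4πR²σT⁴ ⇒ R = √(L/(4πσT⁴)).
σT⁴ = 7.68544 W/m², so R = √(1.719×10¹⁵/(4π×7.68544)) = 4.22×10⁶ m.

R ≈ 4.22×10⁶ m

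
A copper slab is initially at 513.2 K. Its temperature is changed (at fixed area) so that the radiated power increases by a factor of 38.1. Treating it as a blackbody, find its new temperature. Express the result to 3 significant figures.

T₂ ≈ 1.28×10³ K

P ∝ T⁴, so T₂/T₁ = (P₂/P₁)^(1/4) = (38.1)^(1/4) = 2.48446.
T₂ = 513.2 × 2.48446 = 1.28×10³ K.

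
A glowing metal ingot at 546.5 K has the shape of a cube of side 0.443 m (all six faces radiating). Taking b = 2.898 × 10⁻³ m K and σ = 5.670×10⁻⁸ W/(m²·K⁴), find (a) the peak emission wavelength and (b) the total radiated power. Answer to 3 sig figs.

(a) λ_max = b/T = 2.898×10⁻³/546.5 = 5.303×10⁻⁶ m = 5.30 μm.
Area A = 6s² = 6×(0.443 m)² = 1.17749 m².
(b) P = σAT⁴ = 5.670×10⁻⁸×1.17749×(546.5)⁴ = 5.96×10³ W.

λ_max ≈ 5.30 μm; P ≈ 5.96×10³ W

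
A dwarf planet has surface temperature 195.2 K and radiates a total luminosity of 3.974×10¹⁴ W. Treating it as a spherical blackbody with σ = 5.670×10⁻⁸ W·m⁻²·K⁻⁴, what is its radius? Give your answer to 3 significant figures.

L = 4πR²σT⁴ ⇒ R = √(L/(4πσT⁴)).
σT⁴ = 82.3194 W/m², so R = √(3.974×10¹⁴/(4π×82.3194)) = 6.20×10⁵ m.

R ≈ 6.20×10⁵ m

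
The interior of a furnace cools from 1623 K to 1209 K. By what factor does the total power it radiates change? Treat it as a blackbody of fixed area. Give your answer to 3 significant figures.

P ∝ T⁴, so P₂/P₁ = (T₂/T₁)⁴ = (1209/1623)⁴ = (0.744917)⁴ = 0.308.

P₂/P₁ ≈ 0.308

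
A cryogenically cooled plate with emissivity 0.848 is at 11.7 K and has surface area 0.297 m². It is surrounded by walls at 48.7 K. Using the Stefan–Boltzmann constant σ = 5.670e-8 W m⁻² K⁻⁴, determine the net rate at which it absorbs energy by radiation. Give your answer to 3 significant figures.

Area A = 0.297 m².
Net radiated power P_net = εσA(T⁴ − T₀⁴) = 0.848×5.670×10⁻⁸×0.297×(11.7⁴ − 48.7⁴).
T⁴ − T₀⁴ = 18738.9 − 5.62491×10⁶ = -5.60617×10⁶ K⁴, so P_net = -0.0801 W — negative, meaning a net gain of 0.0801 W.

Net gain ≈ 0.0801 W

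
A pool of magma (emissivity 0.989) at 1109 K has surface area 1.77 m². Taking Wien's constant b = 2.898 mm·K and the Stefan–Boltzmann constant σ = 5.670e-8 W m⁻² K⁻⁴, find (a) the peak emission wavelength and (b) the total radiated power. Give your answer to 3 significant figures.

(a) λ_max = b/T = 2.898×10⁻³/1109 = 2.613×10⁻⁶ m = 2.61 μm.
Area A = 1.77 m².
(b) P = εσAT⁴ = 0.989×5.670×10⁻⁸×1.77×(1109)⁴ = 1.50×10⁵ W.

λ_max ≈ 2.61 μm; P ≈ 1.50×10⁵ W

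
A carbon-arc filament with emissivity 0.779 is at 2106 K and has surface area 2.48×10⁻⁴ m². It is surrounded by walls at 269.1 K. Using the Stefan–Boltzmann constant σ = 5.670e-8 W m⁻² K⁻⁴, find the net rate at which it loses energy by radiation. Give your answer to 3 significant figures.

Area A = 2.48×10⁻⁴ m².
Net radiated power P_net = εσA(T⁴ − T₀⁴) = 0.779×5.670×10⁻⁸×2.48×10⁻⁴×(2106⁴ − 269.1⁴).
T⁴ − T₀⁴ = 1.96713×10¹³ − 5.24390×10⁹ = 1.96661×10¹³ K⁴, so P_net = 215 W.

Net loss ≈ 215 W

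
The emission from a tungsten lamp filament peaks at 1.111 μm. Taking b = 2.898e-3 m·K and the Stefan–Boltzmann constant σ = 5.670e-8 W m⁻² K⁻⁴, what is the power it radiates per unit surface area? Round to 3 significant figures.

Wien's law: T = b/λ_max = 2.898×10⁻³/1.111×10⁻⁶ = 2608.46 K.
Then I = σT⁴ = 5.670×10⁻⁸×(2608.46)⁴ = 2.62×10⁶ W/m².

I ≈ 2.62×10⁶ W/m²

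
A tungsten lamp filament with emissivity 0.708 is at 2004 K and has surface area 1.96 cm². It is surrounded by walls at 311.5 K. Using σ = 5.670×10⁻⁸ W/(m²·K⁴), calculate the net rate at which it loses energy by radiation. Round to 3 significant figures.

Net loss ≈ 127 W

Area A = 1.96 cm² = 1.96×10⁻⁴ m².
Net radiated power P_net = εσA(T⁴ − T₀⁴) = 0.708×5.670×10⁻⁸×1.96×10⁻⁴×(2004⁴ − 311.5⁴).
T⁴ − T₀⁴ = 1.61284×10¹³ − 9.41526×10⁹ = 1.61190×10¹³ K⁴, so P_net = 127 W.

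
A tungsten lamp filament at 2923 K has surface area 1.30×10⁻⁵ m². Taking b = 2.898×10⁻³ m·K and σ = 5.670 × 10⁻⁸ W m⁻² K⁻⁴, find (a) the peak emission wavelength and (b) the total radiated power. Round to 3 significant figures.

(a) λ_max = b/T = 2.898×10⁻³/2923 = 9.914×10⁻⁷ m = 0.991 μm.
Area A = 1.30×10⁻⁵ m².
(b) P = σAT⁴ = 5.670×10⁻⁸×1.30×10⁻⁵×(2923)⁴ = 53.8 W.

λ_max ≈ 0.991 μm; P ≈ 53.8 W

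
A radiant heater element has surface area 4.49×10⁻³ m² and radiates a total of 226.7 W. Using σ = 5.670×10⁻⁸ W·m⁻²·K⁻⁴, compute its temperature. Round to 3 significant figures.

Area A = 4.49×10⁻³ m².
P = σAT⁴ ⇒ T = (P/(σA))^(1/4) = (226.7/(5.670×10⁻⁸×4.49×10⁻³))^(1/4) = 971 K.

T ≈ 971 K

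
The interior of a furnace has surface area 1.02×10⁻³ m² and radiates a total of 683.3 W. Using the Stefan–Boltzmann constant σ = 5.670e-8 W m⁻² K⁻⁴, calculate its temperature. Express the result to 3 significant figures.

T ≈ 1.85×10³ K

Area A = 1.02×10⁻³ m².
P = σAT⁴ ⇒ T = (P/(σA))^(1/4) = (683.3/(5.670×10⁻⁸×1.02×10⁻³))^(1/4) = 1.85×10³ K.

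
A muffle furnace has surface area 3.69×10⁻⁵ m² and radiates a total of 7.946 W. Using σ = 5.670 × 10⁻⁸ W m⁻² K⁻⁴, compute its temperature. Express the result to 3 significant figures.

T ≈ 1.40×10³ K

Area A = 3.69×10⁻⁵ m².
P = σAT⁴ ⇒ T = (P/(σA))^(1/4) = (7.946/(5.670×10⁻⁸×3.69×10⁻⁵))^(1/4) = 1.40×10³ K.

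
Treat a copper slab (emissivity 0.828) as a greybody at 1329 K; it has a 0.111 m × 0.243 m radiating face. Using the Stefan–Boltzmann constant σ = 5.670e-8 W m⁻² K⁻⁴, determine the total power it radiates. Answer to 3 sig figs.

Area A = 0.111 × 0.243 = 0.026973 m².
P = εσAT⁴ = 0.828 × 5.670×10⁻⁸ × 0.026973 × (1329)⁴ = 3.95×10³ W.

P ≈ 3.95×10³ W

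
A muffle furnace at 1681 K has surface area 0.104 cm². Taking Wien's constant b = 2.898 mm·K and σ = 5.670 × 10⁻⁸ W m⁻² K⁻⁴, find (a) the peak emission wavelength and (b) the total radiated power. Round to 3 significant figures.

(a) λ_max = b/T = 2.898×10⁻³/1681 = 1.724×10⁻⁶ m = 1.72 μm.
Area A = 0.104 cm² = 1.04×10⁻⁵ m².
(b) P = σAT⁴ = 5.670×10⁻⁸×1.04×10⁻⁵×(1681)⁴ = 4.71 W.

λ_max ≈ 1.72 μm; P ≈ 4.71 W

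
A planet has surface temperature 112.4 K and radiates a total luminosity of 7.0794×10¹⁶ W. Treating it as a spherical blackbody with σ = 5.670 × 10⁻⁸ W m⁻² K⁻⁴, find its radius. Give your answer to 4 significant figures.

R ≈ 2.495×10⁷ m

L = 4πR²σT⁴ ⇒ R = √(L/(4πσT⁴)).
σT⁴ = 9.04999 W/m², so R = √(7.0794×10¹⁶/(4π×9.04999)) = 2.495×10⁷ m.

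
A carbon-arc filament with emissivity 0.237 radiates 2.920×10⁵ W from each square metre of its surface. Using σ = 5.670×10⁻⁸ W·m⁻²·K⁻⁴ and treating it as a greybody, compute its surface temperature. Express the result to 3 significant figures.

T ≈ 2.16×10³ K

I = εσT⁴, so T = (I/εσ)^(1/4) = (2.920×10⁵/(0.237×5.670×10⁻⁸))^(1/4) = 2.16×10³ K.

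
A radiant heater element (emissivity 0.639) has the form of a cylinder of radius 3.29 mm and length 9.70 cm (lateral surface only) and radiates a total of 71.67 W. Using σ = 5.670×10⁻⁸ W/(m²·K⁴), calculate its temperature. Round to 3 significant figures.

T ≈ 997 K

Lateral area A = 2πrL = 2π×3.29×10⁻³×0.0970 = 2.00515×10⁻³ m².
P = εσAT⁴ ⇒ T = (P/(εσA))^(1/4) = (71.67/(0.639×5.670×10⁻⁸×2.00515×10⁻³))^(1/4) = 997 K.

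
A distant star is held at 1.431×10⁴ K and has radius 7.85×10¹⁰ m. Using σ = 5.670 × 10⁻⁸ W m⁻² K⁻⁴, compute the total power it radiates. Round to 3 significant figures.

P ≈ 1.84×10³² W

Surface area A = 4πR² = 4π(7.85×10¹⁰ m)² = 7.74371×10²² m².
P = σAT⁴ = 5.670×10⁻⁸ × 7.74371×10²² × (1.431×10⁴)⁴ = 1.84×10³² W.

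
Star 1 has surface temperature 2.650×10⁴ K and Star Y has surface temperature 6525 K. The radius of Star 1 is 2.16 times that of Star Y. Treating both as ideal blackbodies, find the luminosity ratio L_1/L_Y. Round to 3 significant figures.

L ∝ R²T⁴, so L_1/L_Y = (R_1/R_Y)²(T_1/T_Y)⁴ = (2.16)² × (2.650×10⁴/6525)⁴ = 4.6656 × 272.058 = 1.27×10³.

L_1/L_Y ≈ 1.27×10³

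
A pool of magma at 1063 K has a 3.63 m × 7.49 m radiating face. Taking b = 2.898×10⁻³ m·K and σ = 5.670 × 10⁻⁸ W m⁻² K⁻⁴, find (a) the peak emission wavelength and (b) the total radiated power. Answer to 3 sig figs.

λ_max ≈ 2.73 μm; P ≈ 1.97×10⁶ W

(a) λ_max = b/T = 2.898×10⁻³/1063 = 2.726×10⁻⁶ m = 2.73 μm.
Area A = 3.63 × 7.49 = 27.1887 m².
(b) P = σAT⁴ = 5.670×10⁻⁸×27.1887×(1063)⁴ = 1.97×10⁶ W.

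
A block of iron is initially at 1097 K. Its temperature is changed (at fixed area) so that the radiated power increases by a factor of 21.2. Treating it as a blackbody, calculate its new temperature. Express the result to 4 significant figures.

P ∝ T⁴, so T₂/T₁ = (P₂/P₁)^(1/4) = (21.2)^(1/4) = 2.14577.
T₂ = 1097 × 2.14577 = 2354 K.

T₂ ≈ 2354 K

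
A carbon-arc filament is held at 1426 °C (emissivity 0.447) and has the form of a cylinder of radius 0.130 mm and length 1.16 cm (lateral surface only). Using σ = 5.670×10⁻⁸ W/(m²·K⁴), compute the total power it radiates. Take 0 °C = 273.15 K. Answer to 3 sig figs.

T = 1426 °C + 273.15 = 1699.15 K.
Lateral area A = 2πrL = 2π×1.30×10⁻⁴×0.0116 = 9.47504×10⁻⁶ m².
P = εσAT⁴ = 0.447 × 5.670×10⁻⁸ × 9.47504×10⁻⁶ × (1699.15)⁴ = 2.00 W.

P ≈ 2.00 W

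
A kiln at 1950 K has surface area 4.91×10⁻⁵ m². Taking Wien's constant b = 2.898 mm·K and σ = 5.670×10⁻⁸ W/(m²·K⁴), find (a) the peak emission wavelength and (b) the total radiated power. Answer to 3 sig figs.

(a) λ_max = b/T = 2.898×10⁻³/1950 = 1.486×10⁻⁶ m = 1.49 μm.
Area A = 4.91×10⁻⁵ m².
(b) P = σAT⁴ = 5.670×10⁻⁸×4.91×10⁻⁵×(1950)⁴ = 40.3 W.

λ_max ≈ 1.49 μm; P ≈ 40.3 W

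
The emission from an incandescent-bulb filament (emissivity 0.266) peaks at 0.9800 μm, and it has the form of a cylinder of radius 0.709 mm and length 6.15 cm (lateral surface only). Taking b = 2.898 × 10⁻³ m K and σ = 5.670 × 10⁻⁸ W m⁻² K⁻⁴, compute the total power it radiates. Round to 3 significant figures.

Wien's law: T = b/λ_max = 2.898×10⁻³/9.800×10⁻⁷ = 2957.14 K.
Lateral area A = 2πrL = 2π×7.09×10⁻⁴×0.0615 = 2.73969×10⁻⁴ m².
Then P = εσAT⁴ = 0.266×5.670×10⁻⁸×2.73969×10⁻⁴×(2957.14)⁴ = 316 W.

P ≈ 316 W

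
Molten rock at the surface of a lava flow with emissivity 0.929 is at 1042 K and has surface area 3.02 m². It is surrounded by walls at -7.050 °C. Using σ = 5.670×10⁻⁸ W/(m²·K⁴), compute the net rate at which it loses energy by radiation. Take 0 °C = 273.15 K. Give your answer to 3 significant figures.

Net loss ≈ 1.87×10⁵ W

Surroundings: T = -7.050 °C + 273.15 = 266.100 K.
Area A = 3.02 m².
Net radiated power P_net = εσA(T⁴ − T₀⁴) = 0.929×5.670×10⁻⁸×3.02×(1042⁴ − 266.100⁴).
T⁴ − T₀⁴ = 1.17888×10¹² − 5.01394×10⁹ = 1.17387×10¹² K⁴, so P_net = 1.87×10⁵ W.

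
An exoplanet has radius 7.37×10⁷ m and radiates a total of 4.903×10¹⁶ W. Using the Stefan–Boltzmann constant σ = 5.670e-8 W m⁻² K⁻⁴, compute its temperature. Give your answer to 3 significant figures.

T ≈ 59.7 K

Surface area A = 4πR² = 4π(7.37×10⁷ m)² = 6.82566×10¹⁶ m².
P = σAT⁴ ⇒ T = (P/(σA))^(1/4) = (4.903×10¹⁶/(5.670×10⁻⁸×6.82566×10¹⁶))^(1/4) = 59.7 K.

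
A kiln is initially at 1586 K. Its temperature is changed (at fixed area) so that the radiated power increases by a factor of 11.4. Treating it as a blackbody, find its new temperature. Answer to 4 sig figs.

P ∝ T⁴, so T₂/T₁ = (P₂/P₁)^(1/4) = (11.4)^(1/4) = 1.83750.
T₂ = 1586 × 1.83750 = 2914 K.

T₂ ≈ 2914 K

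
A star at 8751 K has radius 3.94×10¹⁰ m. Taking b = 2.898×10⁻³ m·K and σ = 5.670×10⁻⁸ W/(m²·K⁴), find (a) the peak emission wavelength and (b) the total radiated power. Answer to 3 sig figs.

(a) λ_max = b/T = 2.898×10⁻³/8751 = 3.312×10⁻⁷ m = 331 nm.
Surface area A = 4πR² = 4π(3.94×10¹⁰ m)² = 1.95075×10²² m².
(b) P = σAT⁴ = 5.670×10⁻⁸×1.95075×10²²×(8751)⁴ = 6.49×10³⁰ W.

λ_max ≈ 331 nm; P ≈ 6.49×10³⁰ W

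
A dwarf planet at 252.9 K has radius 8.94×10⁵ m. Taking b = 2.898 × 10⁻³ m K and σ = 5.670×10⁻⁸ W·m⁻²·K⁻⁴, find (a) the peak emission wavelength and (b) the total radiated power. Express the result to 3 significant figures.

(a) λ_max = b/T = 2.898×10⁻³/252.9 = 1.146×10⁻⁵ m = 11.5 μm.
Surface area A = 4πR² = 4π(8.94×10⁵ m)² = 1.00435×10¹³ m².
(b) P = σAT⁴ = 5.670×10⁻⁸×1.00435×10¹³×(252.9)⁴ = 2.33×10¹⁵ W.

λ_max ≈ 11.5 μm; P ≈ 2.33×10¹⁵ W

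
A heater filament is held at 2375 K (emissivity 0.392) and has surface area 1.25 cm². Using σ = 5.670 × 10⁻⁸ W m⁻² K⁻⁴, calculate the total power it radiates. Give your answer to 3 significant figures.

P ≈ 88.4 W

Area A = 1.25 cm² = 1.25×10⁻⁴ m².
P = εσAT⁴ = 0.392 × 5.670×10⁻⁸ × 1.25×10⁻⁴ × (2375)⁴ = 88.4 W.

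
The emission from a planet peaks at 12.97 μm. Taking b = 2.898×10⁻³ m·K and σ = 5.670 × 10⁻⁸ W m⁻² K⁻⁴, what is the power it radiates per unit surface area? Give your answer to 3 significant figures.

Wien's law: T = b/λ_max = 2.898×10⁻³/1.297×10⁻⁵ = 223.439 K.
Then I = σT⁴ = 5.670×10⁻⁸×(223.439)⁴ = 141 W/m².

I ≈ 141 W/m²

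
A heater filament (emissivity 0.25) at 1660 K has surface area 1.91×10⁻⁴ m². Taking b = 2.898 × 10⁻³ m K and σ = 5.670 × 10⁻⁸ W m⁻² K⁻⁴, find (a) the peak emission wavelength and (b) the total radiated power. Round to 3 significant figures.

(a) λ_max = b/T = 2.898×10⁻³/1660 = 1.746×10⁻⁶ m = 1.75×10³ nm.
Area A = 1.91×10⁻⁴ m².
(b) P = εσAT⁴ = 0.25×5.670×10⁻⁸×1.91×10⁻⁴×(1660)⁴ = 20.6 W.

λ_max ≈ 1.75×10³ nm; P ≈ 20.6 W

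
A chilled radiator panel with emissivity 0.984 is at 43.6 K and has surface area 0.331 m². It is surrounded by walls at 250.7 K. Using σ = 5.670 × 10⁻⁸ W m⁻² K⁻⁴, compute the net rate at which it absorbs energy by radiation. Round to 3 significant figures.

Net gain ≈ 72.9 W

Area A = 0.331 m².
Net radiated power P_net = εσA(T⁴ − T₀⁴) = 0.984×5.670×10⁻⁸×0.331×(43.6⁴ − 250.7⁴).
T⁴ − T₀⁴ = 3.61365×10⁶ − 3.95018×10⁹ = -3.94657×10⁹ K⁴, so P_net = -72.9 W — negative, meaning a net gain of 72.9 W.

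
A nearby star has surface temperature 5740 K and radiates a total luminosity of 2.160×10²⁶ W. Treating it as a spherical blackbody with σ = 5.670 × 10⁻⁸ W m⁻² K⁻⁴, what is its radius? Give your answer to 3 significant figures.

L = 4πR²σT⁴ ⇒ R = √(L/(4πσT⁴)).
σT⁴ = 6.15504×10⁷ W/m², so R = √(2.160×10²⁶/(4π×6.15504×10⁷)) = 5.28×10⁸ m.

R ≈ 5.28×10⁸ m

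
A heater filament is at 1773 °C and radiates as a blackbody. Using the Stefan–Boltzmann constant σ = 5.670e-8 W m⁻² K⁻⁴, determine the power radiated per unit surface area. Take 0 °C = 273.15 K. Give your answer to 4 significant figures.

T = 1773 °C + 273.15 = 2046.15 K.
Stefan–Boltzmann: I = σT⁴ = 5.670×10⁻⁸ × (2046.15)⁴ = 9.939×10⁵ W/m².

I ≈ 9.939×10⁵ W/m²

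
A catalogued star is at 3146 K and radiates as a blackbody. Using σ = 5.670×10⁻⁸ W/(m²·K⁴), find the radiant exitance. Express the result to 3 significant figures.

Stefan–Boltzmann: I = σT⁴ = 5.670×10⁻⁸ × (3146)⁴ = 5.55×10⁶ W/m².

I ≈ 5.55×10⁶ W/m²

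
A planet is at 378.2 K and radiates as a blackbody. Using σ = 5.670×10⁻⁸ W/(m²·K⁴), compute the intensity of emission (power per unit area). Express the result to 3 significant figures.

Stefan–Boltzmann: I = σT⁴ = 5.670×10⁻⁸ × (378.2)⁴ = 1.16×10³ W/m².

I ≈ 1.16×10³ W/m²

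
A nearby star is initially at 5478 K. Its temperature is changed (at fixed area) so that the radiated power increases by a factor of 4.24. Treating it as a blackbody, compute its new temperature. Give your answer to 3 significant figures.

P ∝ T⁴, so T₂/T₁ = (P₂/P₁)^(1/4) = (4.24)^(1/4) = 1.43497.
T₂ = 5478 × 1.43497 = 7.86×10³ K.

T₂ ≈ 7.86×10³ K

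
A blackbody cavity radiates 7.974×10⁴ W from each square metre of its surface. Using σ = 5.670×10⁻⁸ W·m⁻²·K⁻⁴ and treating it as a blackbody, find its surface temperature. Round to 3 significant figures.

I = σT⁴, so T = (I/σ)^(1/4) = (7.974×10⁴/(5.670×10⁻⁸))^(1/4) = 1.09×10³ K.

T ≈ 1.09×10³ K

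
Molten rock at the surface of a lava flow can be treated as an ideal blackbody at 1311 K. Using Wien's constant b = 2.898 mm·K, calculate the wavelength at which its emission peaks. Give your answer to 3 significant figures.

λ_max ≈ 2.21×10³ nm

Wien's displacement law: λ_max = b/T = (2.898×10⁻³ m·K)/(1311 K) = 2.211×10⁻⁶ m.
That is 2.21×10³ nm, in the infrared range.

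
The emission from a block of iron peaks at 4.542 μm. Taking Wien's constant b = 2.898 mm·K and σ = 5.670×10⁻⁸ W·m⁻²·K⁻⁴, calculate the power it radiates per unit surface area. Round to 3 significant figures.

I ≈ 9.40×10³ W/m²

Wien's law: T = b/λ_max = 2.898×10⁻³/4.542×10⁻⁶ = 638.045 K.
Then I = σT⁴ = 5.670×10⁻⁸×(638.045)⁴ = 9.40×10³ W/m².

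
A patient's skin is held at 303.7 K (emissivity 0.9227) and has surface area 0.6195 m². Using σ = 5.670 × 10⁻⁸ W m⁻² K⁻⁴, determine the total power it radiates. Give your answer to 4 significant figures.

Area A = 0.6195 m².
P = εσAT⁴ = 0.9227 × 5.670×10⁻⁸ × 0.6195 × (303.7)⁴ = 275.7 W.

P ≈ 275.7 W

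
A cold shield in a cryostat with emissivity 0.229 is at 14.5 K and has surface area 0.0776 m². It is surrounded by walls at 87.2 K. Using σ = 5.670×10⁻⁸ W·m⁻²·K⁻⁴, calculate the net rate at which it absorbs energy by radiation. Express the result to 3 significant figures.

Net gain ≈ 0.0582 W

Area A = 0.0776 m².
Net radiated power P_net = εσA(T⁴ − T₀⁴) = 0.229×5.670×10⁻⁸×0.0776×(14.5⁴ − 87.2⁴).
T⁴ − T₀⁴ = 44205.1 − 5.78184×10⁷ = -5.77742×10⁷ K⁴, so P_net = -0.0582 W — negative, meaning a net gain of 0.0582 W.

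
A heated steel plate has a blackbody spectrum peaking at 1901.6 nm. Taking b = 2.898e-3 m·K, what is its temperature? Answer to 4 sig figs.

T ≈ 1524 K

Wien's law gives T = b/λ_max = (2.898×10⁻³ m·K)/(1.9016×10⁻⁶ m) = 1524 K.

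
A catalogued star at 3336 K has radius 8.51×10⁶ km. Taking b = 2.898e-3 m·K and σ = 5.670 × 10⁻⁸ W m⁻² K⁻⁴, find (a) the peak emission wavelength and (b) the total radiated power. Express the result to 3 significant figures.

λ_max ≈ 0.869 μm; P ≈ 6.39×10²⁷ W

(a) λ_max = b/T = 2.898×10⁻³/3336 = 8.687×10⁻⁷ m = 0.869 μm.
Surface area A = 4πR² = 4π(8.51×10⁹ m)² = 9.10058×10²⁰ m².
(b) P = σAT⁴ = 5.670×10⁻⁸×9.10058×10²⁰×(3336)⁴ = 6.39×10²⁷ W.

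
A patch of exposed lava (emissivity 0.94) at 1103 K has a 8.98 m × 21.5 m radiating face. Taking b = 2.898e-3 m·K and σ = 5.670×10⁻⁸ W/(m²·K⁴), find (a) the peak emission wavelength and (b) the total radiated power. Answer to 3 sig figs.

λ_max ≈ 2.63 μm; P ≈ 1.52×10⁷ W

(a) λ_max = b/T = 2.898×10⁻³/1103 = 2.627×10⁻⁶ m = 2.63 μm.
Area A = 8.98 × 21.5 = 193.07 m².
(b) P = εσAT⁴ = 0.94×5.670×10⁻⁸×193.07×(1103)⁴ = 1.52×10⁷ W.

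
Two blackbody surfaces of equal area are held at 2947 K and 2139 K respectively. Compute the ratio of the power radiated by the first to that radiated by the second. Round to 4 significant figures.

P₁/P₂ ≈ 3.603

With equal areas, P₁/P₂ = (T₁/T₂)⁴ = (2947/2139)⁴ = 3.603.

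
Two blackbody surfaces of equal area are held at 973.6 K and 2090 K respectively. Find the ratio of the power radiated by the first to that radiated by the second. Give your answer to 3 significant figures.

P₁/P₂ ≈ 0.0471

With equal areas, P₁/P₂ = (T₁/T₂)⁴ = (973.6/2090)⁴ = 0.0471.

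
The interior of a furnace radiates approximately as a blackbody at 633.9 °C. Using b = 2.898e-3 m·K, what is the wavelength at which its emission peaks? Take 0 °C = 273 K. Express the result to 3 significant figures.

T = 633.9 °C + 273 = 906.9 K.
Wien's displacement law: λ_max = b/T = (2.898×10⁻³ m·K)/(906.9 K) = 3.196×10⁻⁶ m.
That is 3.20 μm, in the infrared range.

λ_max ≈ 3.20 μm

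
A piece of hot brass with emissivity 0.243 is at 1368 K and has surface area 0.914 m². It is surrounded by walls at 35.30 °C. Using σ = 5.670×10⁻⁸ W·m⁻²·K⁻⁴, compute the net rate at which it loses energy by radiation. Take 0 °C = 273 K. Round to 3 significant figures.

Surroundings: T = 35.30 °C + 273 = 308.30 K.
Area A = 0.914 m².
Net radiated power P_net = εσA(T⁴ − T₀⁴) = 0.243×5.670×10⁻⁸×0.914×(1368⁴ − 308.30⁴).
T⁴ − T₀⁴ = 3.50223×10¹² − 9.03429×10⁹ = 3.49320×10¹² K⁴, so P_net = 4.40×10⁴ W.

Net loss ≈ 4.40×10⁴ W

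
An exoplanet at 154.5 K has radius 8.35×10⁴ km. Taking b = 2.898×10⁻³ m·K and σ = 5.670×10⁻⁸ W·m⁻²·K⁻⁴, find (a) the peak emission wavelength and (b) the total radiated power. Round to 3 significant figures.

λ_max ≈ 18.8 μm; P ≈ 2.83×10¹⁸ W

(a) λ_max = b/T = 2.898×10⁻³/154.5 = 1.876×10⁻⁵ m = 18.8 μm.
Surface area A = 4πR² = 4π(8.35×10⁷ m)² = 8.76159×10¹⁶ m².
(b) P = σAT⁴ = 5.670×10⁻⁸×8.76159×10¹⁶×(154.5)⁴ = 2.83×10¹⁸ W.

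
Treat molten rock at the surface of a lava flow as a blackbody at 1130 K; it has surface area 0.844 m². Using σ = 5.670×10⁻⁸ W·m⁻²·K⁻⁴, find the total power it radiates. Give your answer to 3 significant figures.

Area A = 0.844 m².
P = σAT⁴ = 5.670×10⁻⁸ × 0.844 × (1130)⁴ = 7.80×10⁴ W.

P ≈ 7.80×10⁴ W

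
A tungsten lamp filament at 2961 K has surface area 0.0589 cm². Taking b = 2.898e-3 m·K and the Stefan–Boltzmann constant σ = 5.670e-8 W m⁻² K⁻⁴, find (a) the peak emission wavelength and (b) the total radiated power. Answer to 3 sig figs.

(a) λ_max = b/T = 2.898×10⁻³/2961 = 9.787×10⁻⁷ m = 0.979 μm.
Area A = 0.0589 cm² = 5.89×10⁻⁶ m².
(b) P = σAT⁴ = 5.670×10⁻⁸×5.89×10⁻⁶×(2961)⁴ = 25.7 W.

λ_max ≈ 0.979 μm; P ≈ 25.7 W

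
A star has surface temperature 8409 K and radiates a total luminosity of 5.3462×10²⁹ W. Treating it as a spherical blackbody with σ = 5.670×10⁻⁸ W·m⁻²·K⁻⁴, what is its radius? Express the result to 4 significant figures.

R ≈ 1.225×10¹⁰ m

L = 4πR²σT⁴ ⇒ R = √(L/(4πσT⁴)).
σT⁴ = 2.83505×10⁸ W/m², so R = √(5.3462×10²⁹/(4π×2.83505×10⁸)) = 1.225×10¹⁰ m.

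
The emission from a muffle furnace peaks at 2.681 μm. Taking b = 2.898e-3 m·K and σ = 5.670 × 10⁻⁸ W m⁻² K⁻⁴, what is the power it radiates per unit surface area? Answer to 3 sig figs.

Wien's law: T = b/λ_max = 2.898×10⁻³/2.681×10⁻⁶ = 1080.94 K.
Then I = σT⁴ = 5.670×10⁻⁸×(1080.94)⁴ = 7.74×10⁴ W/m².

I ≈ 7.74×10⁴ W/m²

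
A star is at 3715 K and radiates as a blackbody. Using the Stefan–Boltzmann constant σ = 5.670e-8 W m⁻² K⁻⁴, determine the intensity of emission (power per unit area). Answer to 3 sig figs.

Stefan–Boltzmann: I = σT⁴ = 5.670×10⁻⁸ × (3715)⁴ = 1.08×10⁷ W/m².

I ≈ 1.08×10⁷ W/m²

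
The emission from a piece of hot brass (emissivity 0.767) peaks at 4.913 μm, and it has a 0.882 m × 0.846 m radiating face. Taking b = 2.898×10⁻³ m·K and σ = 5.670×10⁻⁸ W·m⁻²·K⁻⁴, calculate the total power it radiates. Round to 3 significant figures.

P ≈ 3.93×10³ W

Wien's law: T = b/λ_max = 2.898×10⁻³/4.913×10⁻⁶ = 589.864 K.
Area A = 0.882 × 0.846 = 0.746172 m².
Then P = εσAT⁴ = 0.767×5.670×10⁻⁸×0.746172×(589.864)⁴ = 3.93×10³ W.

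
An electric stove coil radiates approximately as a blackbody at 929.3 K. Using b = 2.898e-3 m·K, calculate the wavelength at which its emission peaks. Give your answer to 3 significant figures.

λ_max ≈ 3.12 μm

Wien's displacement law: λ_max = b/T = (2.898×10⁻³ m·K)/(929.3 K) = 3.118×10⁻⁶ m.
That is 3.12 μm, in the infrared range.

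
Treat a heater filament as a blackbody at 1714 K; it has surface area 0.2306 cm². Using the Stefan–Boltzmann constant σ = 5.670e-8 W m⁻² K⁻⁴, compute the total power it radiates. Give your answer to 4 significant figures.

Area A = 0.2306 cm² = 2.306×10⁻⁵ m².
P = σAT⁴ = 5.670×10⁻⁸ × 2.306×10⁻⁵ × (1714)⁴ = 11.28 W.

P ≈ 11.28 W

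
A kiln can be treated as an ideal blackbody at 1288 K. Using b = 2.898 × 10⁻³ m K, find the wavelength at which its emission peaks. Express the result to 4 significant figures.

λ_max ≈ 2250 nm

Wien's displacement law: λ_max = b/T = (2.898×10⁻³ m·K)/(1288 K) = 2.2500×10⁻⁶ m.
That is 2250 nm, in the infrared range.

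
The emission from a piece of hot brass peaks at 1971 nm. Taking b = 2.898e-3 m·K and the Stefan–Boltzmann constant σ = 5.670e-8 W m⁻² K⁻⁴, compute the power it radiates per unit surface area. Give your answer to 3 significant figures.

Wien's law: T = b/λ_max = 2.898×10⁻³/1.971×10⁻⁶ = 1470.32 K.
Then I = σT⁴ = 5.670×10⁻⁸×(1470.32)⁴ = 2.65×10⁵ W/m².

I ≈ 2.65×10⁵ W/m²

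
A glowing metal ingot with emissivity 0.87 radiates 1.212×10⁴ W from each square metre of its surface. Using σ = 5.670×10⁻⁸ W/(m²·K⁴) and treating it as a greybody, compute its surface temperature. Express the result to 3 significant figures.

I = εσT⁴, so T = (I/εσ)^(1/4) = (1.212×10⁴/(0.87×5.670×10⁻⁸))^(1/4) = 704 K.

T ≈ 704 K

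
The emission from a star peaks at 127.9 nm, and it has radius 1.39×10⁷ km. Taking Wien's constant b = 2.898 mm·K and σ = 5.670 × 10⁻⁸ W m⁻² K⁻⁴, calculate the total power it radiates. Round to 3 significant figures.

Wien's law: T = b/λ_max = 2.898×10⁻³/1.279×10⁻⁷ = 22658.3 K.
Surface area A = 4πR² = 4π(1.39×10¹⁰ m)² = 2.42795×10²¹ m².
Then P = σAT⁴ = 5.670×10⁻⁸×2.42795×10²¹×(22658.3)⁴ = 3.63×10³¹ W.

P ≈ 3.63×10³¹ W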